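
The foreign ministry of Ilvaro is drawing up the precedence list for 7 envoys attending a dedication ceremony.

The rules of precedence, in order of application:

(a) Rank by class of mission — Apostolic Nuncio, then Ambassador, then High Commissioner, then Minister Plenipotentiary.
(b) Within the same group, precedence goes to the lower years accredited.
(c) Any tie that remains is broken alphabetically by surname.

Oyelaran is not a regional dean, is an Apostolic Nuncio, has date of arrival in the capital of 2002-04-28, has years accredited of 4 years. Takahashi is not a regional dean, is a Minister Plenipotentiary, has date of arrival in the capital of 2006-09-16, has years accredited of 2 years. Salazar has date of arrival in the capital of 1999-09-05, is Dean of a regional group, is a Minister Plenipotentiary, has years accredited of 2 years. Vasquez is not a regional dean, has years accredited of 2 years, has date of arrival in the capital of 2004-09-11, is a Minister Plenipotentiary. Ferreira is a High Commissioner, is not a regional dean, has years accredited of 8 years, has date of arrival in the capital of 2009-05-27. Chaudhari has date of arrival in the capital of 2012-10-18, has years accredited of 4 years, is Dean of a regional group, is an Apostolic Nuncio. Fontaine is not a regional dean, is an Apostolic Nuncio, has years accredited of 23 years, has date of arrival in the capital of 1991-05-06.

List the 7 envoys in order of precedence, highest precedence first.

By class of mission: Chaudhari, Oyelaran and Fontaine (Apostolic Nuncio); then Ferreira (High Commissioner); then Salazar, Takahashi and Vasquez (Minister Plenipotentiary).
Among Chaudhari, Oyelaran and Fontaine, by years accredited (lower first): Chaudhari and Oyelaran (4 years) before Fontaine (23 years).
Among Chaudhari and Oyelaran, alphabetically by surname: Chaudhari before Oyelaran.
Salazar, Takahashi and Vasquez all have years accredited 2 years, so the next rule applies.
Among Salazar, Takahashi and Vasquez, alphabetically by surname: Salazar before Takahashi before Vasquez.
Full order: Chaudhari, Oyelaran, Fontaine, Ferreira, Salazar, Takahashi, Vasquez.

Chaudhari, Oyelaran, Fontaine, Ferreira, Salazar, Takahashi, Vasquez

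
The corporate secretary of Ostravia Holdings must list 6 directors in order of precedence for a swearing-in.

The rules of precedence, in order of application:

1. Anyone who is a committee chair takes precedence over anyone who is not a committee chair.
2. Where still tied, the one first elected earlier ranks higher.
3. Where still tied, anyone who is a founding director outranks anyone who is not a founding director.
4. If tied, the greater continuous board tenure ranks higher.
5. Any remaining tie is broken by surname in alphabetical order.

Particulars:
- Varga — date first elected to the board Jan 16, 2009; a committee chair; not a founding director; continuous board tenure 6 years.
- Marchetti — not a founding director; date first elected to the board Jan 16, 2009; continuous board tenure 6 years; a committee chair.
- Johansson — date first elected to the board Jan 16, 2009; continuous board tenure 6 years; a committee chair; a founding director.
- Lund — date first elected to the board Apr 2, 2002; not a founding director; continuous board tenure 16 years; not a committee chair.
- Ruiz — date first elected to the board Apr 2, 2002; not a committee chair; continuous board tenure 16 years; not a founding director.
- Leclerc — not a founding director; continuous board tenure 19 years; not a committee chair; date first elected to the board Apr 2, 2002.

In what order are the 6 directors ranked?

By the first rule: Johansson, Marchetti and Varga (each a committee chair); then Leclerc, Lund and Ruiz (each not a committee chair).
Johansson, Marchetti and Varga all have date first elected to the board Jan 16, 2009, so the next rule applies.
Among Johansson, Marchetti and Varga, a founding director before not a founding director: Johansson (a founding director) before Marchetti and Varga (not a founding director).
Marchetti and Varga both have continuous board tenure 6 years, so the next rule applies.
Among Marchetti and Varga, alphabetically by surname: Marchetti before Varga.
Leclerc, Lund and Ruiz all have date first elected to the board Apr 2, 2002, so the next rule applies.
Leclerc, Lund and Ruiz are each not a founding director, so the next rule applies.
Among Leclerc, Lund and Ruiz, by continuous board tenure (higher first): Leclerc (19 years) before Lund and Ruiz (16 years).
Among Lund and Ruiz, alphabetically by surname: Lund before Ruiz.
Full order: Johansson, Marchetti, Varga, Leclerc, Lund, Ruiz.

Johansson, Marchetti, Varga, Leclerc, Lund, Ruiz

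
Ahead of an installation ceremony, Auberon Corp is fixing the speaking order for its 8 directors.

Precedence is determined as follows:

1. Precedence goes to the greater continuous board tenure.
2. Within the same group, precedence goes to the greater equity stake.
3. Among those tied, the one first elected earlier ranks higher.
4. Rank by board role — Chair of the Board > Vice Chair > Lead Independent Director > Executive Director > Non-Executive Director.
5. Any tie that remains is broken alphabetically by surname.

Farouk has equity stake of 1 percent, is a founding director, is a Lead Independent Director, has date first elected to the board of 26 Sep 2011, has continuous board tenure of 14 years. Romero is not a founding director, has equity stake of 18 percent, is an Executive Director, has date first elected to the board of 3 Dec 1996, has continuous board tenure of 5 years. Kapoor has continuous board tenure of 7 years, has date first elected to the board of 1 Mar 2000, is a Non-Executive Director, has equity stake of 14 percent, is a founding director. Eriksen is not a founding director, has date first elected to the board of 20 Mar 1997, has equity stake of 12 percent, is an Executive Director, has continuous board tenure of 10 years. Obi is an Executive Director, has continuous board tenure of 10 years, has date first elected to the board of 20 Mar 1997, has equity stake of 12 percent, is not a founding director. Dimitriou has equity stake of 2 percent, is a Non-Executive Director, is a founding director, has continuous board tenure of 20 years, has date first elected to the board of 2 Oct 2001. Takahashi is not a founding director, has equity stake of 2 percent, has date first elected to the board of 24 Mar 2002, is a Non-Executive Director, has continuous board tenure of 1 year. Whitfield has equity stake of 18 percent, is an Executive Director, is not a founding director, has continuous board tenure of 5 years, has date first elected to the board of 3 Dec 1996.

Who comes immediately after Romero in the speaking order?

By continuous board tenure (higher first): Dimitriou (20 years); then Farouk (14 years); then Eriksen and Obi (both 10 years); then Kapoor (7 years); then Romero and Whitfield (both 5 years); then Takahashi (1 year).
Eriksen and Obi both have equity stake 12 percent, so the next rule applies.
Eriksen and Obi both have date first elected to the board 20 Mar 1997, so the next rule applies.
Eriksen and Obi are each Executive Director, so the next rule applies.
Among Eriksen and Obi, alphabetically by surname: Eriksen before Obi.
Romero and Whitfield both have equity stake 18 percent, so the next rule applies.
Romero and Whitfield both have date first elected to the board 3 Dec 1996, so the next rule applies.
Romero and Whitfield are each Executive Director, so the next rule applies.
Among Romero and Whitfield, alphabetically by surname: Romero before Whitfield.
Order: Dimitriou, Farouk, Eriksen, Obi, Kapoor, Romero, Whitfield, Takahashi.

Whitfield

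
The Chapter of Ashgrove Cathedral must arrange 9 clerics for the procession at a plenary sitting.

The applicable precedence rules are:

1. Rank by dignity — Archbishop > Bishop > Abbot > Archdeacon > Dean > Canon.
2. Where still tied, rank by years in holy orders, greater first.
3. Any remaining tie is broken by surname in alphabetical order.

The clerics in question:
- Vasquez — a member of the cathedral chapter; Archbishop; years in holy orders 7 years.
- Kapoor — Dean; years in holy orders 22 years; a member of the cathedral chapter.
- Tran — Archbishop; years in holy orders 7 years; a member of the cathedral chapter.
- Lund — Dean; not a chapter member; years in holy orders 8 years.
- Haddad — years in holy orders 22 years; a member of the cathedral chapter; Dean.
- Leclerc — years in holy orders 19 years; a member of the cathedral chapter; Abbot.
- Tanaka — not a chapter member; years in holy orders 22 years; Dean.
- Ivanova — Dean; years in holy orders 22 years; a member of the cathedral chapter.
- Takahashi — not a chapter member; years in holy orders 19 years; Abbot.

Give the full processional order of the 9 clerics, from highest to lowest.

Tran, Vasquez, Leclerc, Takahashi, Haddad, Ivanova, Kapoor, Tanaka, Lund

By dignity: Tran and Vasquez (Archbishop); then Leclerc and Takahashi (Abbot); then Haddad, Ivanova, Kapoor, Tanaka and Lund (Dean).
Tran and Vasquez both have years in holy orders 7 years, so the next rule applies.
Among Tran and Vasquez, alphabetically by surname: Tran before Vasquez.
Leclerc and Takahashi both have years in holy orders 19 years, so the next rule applies.
Among Leclerc and Takahashi, alphabetically by surname: Leclerc before Takahashi.
Among Haddad, Ivanova, Kapoor, Tanaka and Lund, by years in holy orders (higher first): Haddad, Ivanova, Kapoor and Tanaka (22 years) before Lund (8 years).
Among Haddad, Ivanova, Kapoor and Tanaka, alphabetically by surname: Haddad before Ivanova before Kapoor before Tanaka.
Full order: Tran, Vasquez, Leclerc, Takahashi, Haddad, Ivanova, Kapoor, Tanaka, Lund.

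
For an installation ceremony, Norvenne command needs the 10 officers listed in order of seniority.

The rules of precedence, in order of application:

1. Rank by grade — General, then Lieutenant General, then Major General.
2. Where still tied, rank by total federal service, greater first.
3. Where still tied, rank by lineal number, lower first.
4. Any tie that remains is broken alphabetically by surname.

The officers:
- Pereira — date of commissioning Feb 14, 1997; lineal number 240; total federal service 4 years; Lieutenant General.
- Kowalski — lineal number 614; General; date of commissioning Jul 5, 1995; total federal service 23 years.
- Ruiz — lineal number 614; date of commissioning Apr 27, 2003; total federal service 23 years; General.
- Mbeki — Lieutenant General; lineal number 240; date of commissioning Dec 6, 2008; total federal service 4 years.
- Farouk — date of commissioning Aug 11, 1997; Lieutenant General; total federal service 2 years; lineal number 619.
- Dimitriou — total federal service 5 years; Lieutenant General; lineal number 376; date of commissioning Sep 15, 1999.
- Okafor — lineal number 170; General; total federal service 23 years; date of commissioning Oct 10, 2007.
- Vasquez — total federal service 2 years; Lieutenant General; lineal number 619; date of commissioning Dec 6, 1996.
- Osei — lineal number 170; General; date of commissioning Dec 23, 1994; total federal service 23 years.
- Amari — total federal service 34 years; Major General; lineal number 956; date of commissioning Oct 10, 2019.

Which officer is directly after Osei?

Kowalski

By grade: Okafor, Osei, Kowalski and Ruiz (General); then Dimitriou, Mbeki, Pereira, Farouk and Vasquez (Lieutenant General); then Amari (Major General).
Okafor, Osei, Kowalski and Ruiz all have total federal service 23 years, so the next rule applies.
Among Okafor, Osei, Kowalski and Ruiz, by lineal number (lower first): Okafor and Osei (170) before Kowalski and Ruiz (614).
Among Okafor and Osei, alphabetically by surname: Okafor before Osei.
Among Kowalski and Ruiz, alphabetically by surname: Kowalski before Ruiz.
Among Dimitriou, Mbeki, Pereira, Farouk and Vasquez, by total federal service (higher first): Dimitriou (5 years) before Mbeki and Pereira (4 years) before Farouk and Vasquez (2 years).
Mbeki and Pereira both have lineal number 240, so the next rule applies.
Among Mbeki and Pereira, alphabetically by surname: Mbeki before Pereira.
Farouk and Vasquez both have lineal number 619, so the next rule applies.
Among Farouk and Vasquez, alphabetically by surname: Farouk before Vasquez.
Order: Okafor, Osei, Kowalski, Ruiz, Dimitriou, Mbeki, Pereira, Farouk, Vasquez, Amari.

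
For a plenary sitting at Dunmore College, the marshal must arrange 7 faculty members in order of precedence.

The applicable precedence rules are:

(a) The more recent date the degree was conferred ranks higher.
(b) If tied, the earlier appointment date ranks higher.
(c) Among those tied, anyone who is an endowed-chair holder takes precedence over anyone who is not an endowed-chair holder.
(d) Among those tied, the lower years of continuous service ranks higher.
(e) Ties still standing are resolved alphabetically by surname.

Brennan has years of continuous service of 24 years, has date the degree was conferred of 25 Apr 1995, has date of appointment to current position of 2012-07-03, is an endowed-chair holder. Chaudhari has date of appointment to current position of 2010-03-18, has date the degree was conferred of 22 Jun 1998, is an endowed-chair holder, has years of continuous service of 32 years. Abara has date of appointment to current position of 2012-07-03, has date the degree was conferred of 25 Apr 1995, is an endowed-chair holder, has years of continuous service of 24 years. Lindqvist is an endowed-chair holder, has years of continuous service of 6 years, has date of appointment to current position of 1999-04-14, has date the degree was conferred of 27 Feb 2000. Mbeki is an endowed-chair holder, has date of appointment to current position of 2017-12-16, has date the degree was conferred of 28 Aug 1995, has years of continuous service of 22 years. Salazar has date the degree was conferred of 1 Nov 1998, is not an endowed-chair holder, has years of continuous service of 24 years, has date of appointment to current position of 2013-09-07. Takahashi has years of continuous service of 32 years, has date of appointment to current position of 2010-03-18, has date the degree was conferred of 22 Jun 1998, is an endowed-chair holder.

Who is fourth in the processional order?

Takahashi

By date the degree was conferred (later first): Lindqvist (27 Feb 2000); then Salazar (1 Nov 1998); then Chaudhari and Takahashi (both 22 Jun 1998); then Mbeki (28 Aug 1995); then Abara and Brennan (both 25 Apr 1995).
Chaudhari and Takahashi both have date of appointment to current position 2010-03-18, so the next rule applies.
Chaudhari and Takahashi are each an endowed-chair holder, so the next rule applies.
Chaudhari and Takahashi both have years of continuous service 32 years, so the next rule applies.
Among Chaudhari and Takahashi, alphabetically by surname: Chaudhari before Takahashi.
Abara and Brennan both have date of appointment to current position 2012-07-03, so the next rule applies.
Abara and Brennan are each an endowed-chair holder, so the next rule applies.
Abara and Brennan both have years of continuous service 24 years, so the next rule applies.
Among Abara and Brennan, alphabetically by surname: Abara before Brennan.
Order: Lindqvist, Salazar, Chaudhari, Takahashi, Mbeki, Abara, Brennan.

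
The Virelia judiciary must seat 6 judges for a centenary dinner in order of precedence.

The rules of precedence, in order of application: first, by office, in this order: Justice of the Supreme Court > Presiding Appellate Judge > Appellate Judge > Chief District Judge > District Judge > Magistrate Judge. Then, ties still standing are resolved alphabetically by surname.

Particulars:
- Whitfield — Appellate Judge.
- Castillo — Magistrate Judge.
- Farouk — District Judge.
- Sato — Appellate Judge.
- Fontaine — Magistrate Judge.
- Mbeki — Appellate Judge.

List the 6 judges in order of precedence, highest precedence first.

Mbeki, Sato, Whitfield, Farouk, Castillo, Fontaine

By office: Mbeki, Sato and Whitfield (Appellate Judge); then Farouk (District Judge); then Castillo and Fontaine (Magistrate Judge).
Among Mbeki, Sato and Whitfield, alphabetically by surname: Mbeki before Sato before Whitfield.
Among Castillo and Fontaine, alphabetically by surname: Castillo before Fontaine.
Full order: Mbeki, Sato, Whitfield, Farouk, Castillo, Fontaine.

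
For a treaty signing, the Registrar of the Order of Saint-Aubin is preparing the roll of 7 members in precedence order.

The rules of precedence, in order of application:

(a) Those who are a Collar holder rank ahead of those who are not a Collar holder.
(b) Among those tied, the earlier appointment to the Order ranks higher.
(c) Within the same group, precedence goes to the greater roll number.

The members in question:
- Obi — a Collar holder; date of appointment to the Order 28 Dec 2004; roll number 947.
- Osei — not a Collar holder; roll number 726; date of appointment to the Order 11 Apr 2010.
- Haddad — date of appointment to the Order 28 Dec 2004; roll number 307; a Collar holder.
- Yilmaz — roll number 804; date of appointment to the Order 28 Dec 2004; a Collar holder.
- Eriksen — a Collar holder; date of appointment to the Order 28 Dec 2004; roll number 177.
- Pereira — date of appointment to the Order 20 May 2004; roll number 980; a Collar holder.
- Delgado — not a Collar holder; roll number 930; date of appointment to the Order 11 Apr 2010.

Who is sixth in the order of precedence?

By the first rule: Pereira, Obi, Yilmaz, Haddad and Eriksen (each a Collar holder); then Delgado and Osei (both not a Collar holder).
Among Pereira, Obi, Yilmaz, Haddad and Eriksen, by date of appointment to the Order (earlier first): Pereira (20 May 2004) before Obi, Yilmaz, Haddad and Eriksen (28 Dec 2004).
Among Obi, Yilmaz, Haddad and Eriksen, by roll number (higher first): Obi (947) before Yilmaz (804) before Haddad (307) before Eriksen (177).
Delgado and Osei both have date of appointment to the Order 11 Apr 2010, so the next rule applies.
Among Delgado and Osei, by roll number (higher first): Delgado (930) before Osei (726).
Order: Pereira, Obi, Yilmaz, Haddad, Eriksen, Delgado, Osei.

Delgado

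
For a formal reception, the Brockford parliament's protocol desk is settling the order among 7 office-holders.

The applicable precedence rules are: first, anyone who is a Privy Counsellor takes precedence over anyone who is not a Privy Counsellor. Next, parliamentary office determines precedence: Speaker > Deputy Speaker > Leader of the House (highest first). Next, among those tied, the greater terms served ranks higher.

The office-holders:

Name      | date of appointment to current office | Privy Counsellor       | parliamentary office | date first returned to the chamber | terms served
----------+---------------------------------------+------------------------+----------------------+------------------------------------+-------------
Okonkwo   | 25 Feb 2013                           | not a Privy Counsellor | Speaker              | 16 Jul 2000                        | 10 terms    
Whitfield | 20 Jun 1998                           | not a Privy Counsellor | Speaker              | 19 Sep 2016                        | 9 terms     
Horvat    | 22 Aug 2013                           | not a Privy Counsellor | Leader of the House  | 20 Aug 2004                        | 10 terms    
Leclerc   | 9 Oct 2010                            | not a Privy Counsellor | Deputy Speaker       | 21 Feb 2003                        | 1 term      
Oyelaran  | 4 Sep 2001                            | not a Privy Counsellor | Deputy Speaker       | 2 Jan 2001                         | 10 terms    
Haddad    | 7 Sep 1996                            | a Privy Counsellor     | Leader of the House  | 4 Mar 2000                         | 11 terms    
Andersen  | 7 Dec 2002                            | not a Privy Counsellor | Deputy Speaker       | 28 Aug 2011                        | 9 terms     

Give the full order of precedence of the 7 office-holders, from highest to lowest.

Haddad, Okonkwo, Whitfield, Oyelaran, Andersen, Leclerc, Horvat

By the first rule: Haddad (a Privy Counsellor); then Okonkwo, Whitfield, Oyelaran, Andersen, Leclerc and Horvat (each not a Privy Counsellor).
Among Okonkwo, Whitfield, Oyelaran, Andersen, Leclerc and Horvat, by parliamentary office: Okonkwo and Whitfield (Speaker) before Oyelaran, Andersen and Leclerc (Deputy Speaker) before Horvat (Leader of the House).
Among Okonkwo and Whitfield, by terms served (higher first): Okonkwo (10 terms) before Whitfield (9 terms).
Among Oyelaran, Andersen and Leclerc, by terms served (higher first): Oyelaran (10 terms) before Andersen (9 terms) before Leclerc (1 term).
Full order: Haddad, Okonkwo, Whitfield, Oyelaran, Andersen, Leclerc, Horvat.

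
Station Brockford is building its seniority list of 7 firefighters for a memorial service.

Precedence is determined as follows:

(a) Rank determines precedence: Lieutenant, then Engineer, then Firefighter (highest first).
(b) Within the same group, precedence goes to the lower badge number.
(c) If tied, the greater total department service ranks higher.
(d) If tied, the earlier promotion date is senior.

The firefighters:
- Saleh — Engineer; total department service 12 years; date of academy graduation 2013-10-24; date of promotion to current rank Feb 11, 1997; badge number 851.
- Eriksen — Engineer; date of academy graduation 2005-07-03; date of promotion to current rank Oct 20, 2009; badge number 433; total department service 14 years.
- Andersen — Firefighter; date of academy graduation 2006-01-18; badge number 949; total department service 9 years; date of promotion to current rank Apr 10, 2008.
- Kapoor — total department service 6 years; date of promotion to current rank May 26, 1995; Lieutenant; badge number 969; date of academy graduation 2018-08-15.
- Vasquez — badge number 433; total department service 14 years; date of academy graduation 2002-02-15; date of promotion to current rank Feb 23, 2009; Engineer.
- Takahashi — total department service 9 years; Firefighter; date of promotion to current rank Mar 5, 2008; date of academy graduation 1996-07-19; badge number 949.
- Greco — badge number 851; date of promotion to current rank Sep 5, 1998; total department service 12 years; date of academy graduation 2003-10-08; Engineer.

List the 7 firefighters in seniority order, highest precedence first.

By rank: Kapoor (Lieutenant); then Vasquez, Eriksen, Saleh and Greco (Engineer); then Takahashi and Andersen (Firefighter).
Among Vasquez, Eriksen, Saleh and Greco, by badge number (lower first): Vasquez and Eriksen (433) before Saleh and Greco (851).
Vasquez and Eriksen both have total department service 14 years, so the next rule applies.
Among Vasquez and Eriksen, by date of promotion to current rank (earlier first): Vasquez (Feb 23, 2009) before Eriksen (Oct 20, 2009).
Saleh and Greco both have total department service 12 years, so the next rule applies.
Among Saleh and Greco, by date of promotion to current rank (earlier first): Saleh (Feb 11, 1997) before Greco (Sep 5, 1998).
Takahashi and Andersen both have badge number 949, so the next rule applies.
Takahashi and Andersen both have total department service 9 years, so the next rule applies.
Among Takahashi and Andersen, by date of promotion to current rank (earlier first): Takahashi (Mar 5, 2008) before Andersen (Apr 10, 2008).
Full order: Kapoor, Vasquez, Eriksen, Saleh, Greco, Takahashi, Andersen.

Kapoor, Vasquez, Eriksen, Saleh, Greco, Takahashi, Andersen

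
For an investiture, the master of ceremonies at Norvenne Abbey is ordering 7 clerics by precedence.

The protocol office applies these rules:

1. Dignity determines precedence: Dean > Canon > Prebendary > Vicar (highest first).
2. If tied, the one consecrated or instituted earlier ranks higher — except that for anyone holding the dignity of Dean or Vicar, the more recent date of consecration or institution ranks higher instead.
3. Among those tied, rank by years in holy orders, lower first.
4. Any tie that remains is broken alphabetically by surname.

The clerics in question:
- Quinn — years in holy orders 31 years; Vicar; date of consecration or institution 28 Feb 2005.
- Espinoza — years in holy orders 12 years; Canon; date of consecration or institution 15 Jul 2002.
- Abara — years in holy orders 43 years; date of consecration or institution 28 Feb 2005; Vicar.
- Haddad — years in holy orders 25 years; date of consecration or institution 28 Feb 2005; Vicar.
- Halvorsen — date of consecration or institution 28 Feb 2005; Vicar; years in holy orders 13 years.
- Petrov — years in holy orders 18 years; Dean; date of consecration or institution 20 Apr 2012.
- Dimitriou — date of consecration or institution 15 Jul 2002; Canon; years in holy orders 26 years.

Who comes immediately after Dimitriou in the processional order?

By dignity: Petrov (Dean); then Espinoza and Dimitriou (Canon); then Halvorsen, Haddad, Quinn and Abara (Vicar).
Espinoza and Dimitriou both have date of consecration or institution 15 Jul 2002, so the next rule applies.
Among Espinoza and Dimitriou, by years in holy orders (lower first): Espinoza (12 years) before Dimitriou (26 years).
Halvorsen, Haddad, Quinn and Abara all have date of consecration or institution 28 Feb 2005, so the next rule applies.
Among Halvorsen, Haddad, Quinn and Abara, by years in holy orders (lower first): Halvorsen (13 years) before Haddad (25 years) before Quinn (31 years) before Abara (43 years).
Order: Petrov, Espinoza, Dimitriou, Halvorsen, Haddad, Quinn, Abara.

Halvorsen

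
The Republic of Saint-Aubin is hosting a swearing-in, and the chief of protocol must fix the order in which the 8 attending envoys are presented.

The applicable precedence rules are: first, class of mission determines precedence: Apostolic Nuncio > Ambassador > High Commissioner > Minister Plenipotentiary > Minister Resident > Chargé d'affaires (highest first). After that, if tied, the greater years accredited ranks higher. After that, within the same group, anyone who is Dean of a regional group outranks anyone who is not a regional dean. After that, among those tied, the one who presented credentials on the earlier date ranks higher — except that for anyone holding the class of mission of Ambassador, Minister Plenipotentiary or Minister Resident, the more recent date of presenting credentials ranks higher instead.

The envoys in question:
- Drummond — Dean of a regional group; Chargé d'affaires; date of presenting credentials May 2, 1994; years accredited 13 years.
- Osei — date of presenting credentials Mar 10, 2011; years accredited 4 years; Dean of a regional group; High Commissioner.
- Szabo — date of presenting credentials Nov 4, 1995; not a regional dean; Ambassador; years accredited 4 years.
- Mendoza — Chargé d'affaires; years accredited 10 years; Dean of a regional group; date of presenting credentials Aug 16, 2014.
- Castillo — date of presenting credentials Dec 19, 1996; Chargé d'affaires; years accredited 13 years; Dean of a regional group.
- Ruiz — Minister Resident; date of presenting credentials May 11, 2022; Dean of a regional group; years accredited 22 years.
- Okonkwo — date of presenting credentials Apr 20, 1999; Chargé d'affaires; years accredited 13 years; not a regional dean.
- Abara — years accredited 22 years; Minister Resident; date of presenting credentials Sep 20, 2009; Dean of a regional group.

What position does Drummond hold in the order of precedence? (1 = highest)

5

By class of mission: Szabo (Ambassador); then Osei (High Commissioner); then Ruiz and Abara (Minister Resident); then Drummond, Castillo, Okonkwo and Mendoza (Chargé d'affaires).
Ruiz and Abara both have years accredited 22 years, so the next rule applies.
Ruiz and Abara are each Dean of a regional group, so the next rule applies.
Among Ruiz and Abara, by date of presenting credentials (later first) (reversed rule for this group): Ruiz (May 11, 2022) before Abara (Sep 20, 2009).
Among Drummond, Castillo, Okonkwo and Mendoza, by years accredited (higher first): Drummond, Castillo and Okonkwo (13 years) before Mendoza (10 years).
Among Drummond, Castillo and Okonkwo, Dean of a regional group before not a regional dean: Drummond and Castillo (Dean of a regional group) before Okonkwo (not a regional dean).
Among Drummond and Castillo, by date of presenting credentials (earlier first): Drummond (May 2, 1994) before Castillo (Dec 19, 1996).
Order: Szabo, Osei, Ruiz, Abara, Drummond, Castillo, Okonkwo, Mendoza. So position 5.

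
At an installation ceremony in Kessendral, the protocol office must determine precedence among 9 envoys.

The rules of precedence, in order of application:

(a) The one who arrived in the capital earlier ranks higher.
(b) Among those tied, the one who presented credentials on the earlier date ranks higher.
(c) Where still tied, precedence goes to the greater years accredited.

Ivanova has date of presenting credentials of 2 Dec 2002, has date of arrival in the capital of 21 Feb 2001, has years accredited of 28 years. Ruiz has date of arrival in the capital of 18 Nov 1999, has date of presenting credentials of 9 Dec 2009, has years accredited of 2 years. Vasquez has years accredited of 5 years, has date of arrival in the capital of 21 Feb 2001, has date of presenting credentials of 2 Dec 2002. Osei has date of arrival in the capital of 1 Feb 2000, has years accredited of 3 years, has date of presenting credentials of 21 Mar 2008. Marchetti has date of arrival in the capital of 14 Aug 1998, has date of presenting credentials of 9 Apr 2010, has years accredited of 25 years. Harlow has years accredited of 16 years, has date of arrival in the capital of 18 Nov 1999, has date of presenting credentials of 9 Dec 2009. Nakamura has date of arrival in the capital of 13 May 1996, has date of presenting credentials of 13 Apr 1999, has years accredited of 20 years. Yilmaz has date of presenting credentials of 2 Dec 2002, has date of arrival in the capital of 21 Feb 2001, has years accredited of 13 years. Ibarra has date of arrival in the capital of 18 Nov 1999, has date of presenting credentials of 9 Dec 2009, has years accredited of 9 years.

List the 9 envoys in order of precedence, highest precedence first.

By date of arrival in the capital (earlier first): Nakamura (13 May 1996); then Marchetti (14 Aug 1998); then Harlow, Ibarra and Ruiz (each 18 Nov 1999); then Osei (1 Feb 2000); then Ivanova, Yilmaz and Vasquez (each 21 Feb 2001).
Harlow, Ibarra and Ruiz all have date of presenting credentials 9 Dec 2009, so the next rule applies.
Among Harlow, Ibarra and Ruiz, by years accredited (higher first): Harlow (16 years) before Ibarra (9 years) before Ruiz (2 years).
Ivanova, Yilmaz and Vasquez all have date of presenting credentials 2 Dec 2002, so the next rule applies.
Among Ivanova, Yilmaz and Vasquez, by years accredited (higher first): Ivanova (28 years) before Yilmaz (13 years) before Vasquez (5 years).
Full order: Nakamura, Marchetti, Harlow, Ibarra, Ruiz, Osei, Ivanova, Yilmaz, Vasquez.

Nakamura, Marchetti, Harlow, Ibarra, Ruiz, Osei, Ivanova, Yilmaz, Vasquez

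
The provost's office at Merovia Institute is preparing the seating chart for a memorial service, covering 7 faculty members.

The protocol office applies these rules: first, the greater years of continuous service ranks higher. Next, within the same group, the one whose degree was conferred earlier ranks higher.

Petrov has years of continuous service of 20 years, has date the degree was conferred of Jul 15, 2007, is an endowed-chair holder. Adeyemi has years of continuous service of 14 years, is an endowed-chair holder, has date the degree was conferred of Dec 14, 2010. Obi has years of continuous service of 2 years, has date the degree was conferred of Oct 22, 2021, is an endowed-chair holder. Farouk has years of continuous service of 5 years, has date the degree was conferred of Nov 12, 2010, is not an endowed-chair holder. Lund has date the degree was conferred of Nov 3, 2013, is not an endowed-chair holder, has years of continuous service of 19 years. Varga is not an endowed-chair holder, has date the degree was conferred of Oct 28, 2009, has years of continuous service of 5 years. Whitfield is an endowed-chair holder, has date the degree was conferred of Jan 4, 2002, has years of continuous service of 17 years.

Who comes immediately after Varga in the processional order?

By years of continuous service (higher first): Petrov (20 years); then Lund (19 years); then Whitfield (17 years); then Adeyemi (14 years); then Varga and Farouk (both 5 years); then Obi (2 years).
Among Varga and Farouk, by date the degree was conferred (earlier first): Varga (Oct 28, 2009) before Farouk (Nov 12, 2010).
Order: Petrov, Lund, Whitfield, Adeyemi, Varga, Farouk, Obi.

Farouk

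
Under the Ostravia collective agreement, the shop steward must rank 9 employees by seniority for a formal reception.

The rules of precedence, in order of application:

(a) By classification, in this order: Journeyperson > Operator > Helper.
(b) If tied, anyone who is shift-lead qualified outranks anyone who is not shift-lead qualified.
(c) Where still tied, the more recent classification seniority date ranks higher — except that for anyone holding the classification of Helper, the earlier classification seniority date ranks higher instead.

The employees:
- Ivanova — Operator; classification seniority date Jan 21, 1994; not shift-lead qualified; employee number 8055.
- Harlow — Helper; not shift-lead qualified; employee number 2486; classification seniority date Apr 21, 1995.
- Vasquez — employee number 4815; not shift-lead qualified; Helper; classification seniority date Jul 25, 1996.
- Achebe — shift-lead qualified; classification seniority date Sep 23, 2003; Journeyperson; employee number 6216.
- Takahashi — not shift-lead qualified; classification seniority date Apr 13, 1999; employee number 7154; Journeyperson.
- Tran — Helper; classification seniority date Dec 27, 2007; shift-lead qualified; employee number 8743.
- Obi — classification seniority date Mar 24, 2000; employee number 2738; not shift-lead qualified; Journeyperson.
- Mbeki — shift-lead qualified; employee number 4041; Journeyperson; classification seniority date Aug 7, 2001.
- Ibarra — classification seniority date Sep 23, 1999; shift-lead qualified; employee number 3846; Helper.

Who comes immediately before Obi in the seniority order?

Mbeki

By classification: Achebe, Mbeki, Obi and Takahashi (Journeyperson); then Ivanova (Operator); then Ibarra, Tran, Harlow and Vasquez (Helper).
Among Achebe, Mbeki, Obi and Takahashi, shift-lead qualified before not shift-lead qualified: Achebe and Mbeki (shift-lead qualified) before Obi and Takahashi (not shift-lead qualified).
Among Achebe and Mbeki, by classification seniority date (later first): Achebe (Sep 23, 2003) before Mbeki (Aug 7, 2001).
Among Obi and Takahashi, by classification seniority date (later first): Obi (Mar 24, 2000) before Takahashi (Apr 13, 1999).
Among Ibarra, Tran, Harlow and Vasquez, shift-lead qualified before not shift-lead qualified: Ibarra and Tran (shift-lead qualified) before Harlow and Vasquez (not shift-lead qualified).
Among Ibarra and Tran, by classification seniority date (earlier first) (reversed rule for this group): Ibarra (Sep 23, 1999) before Tran (Dec 27, 2007).
Among Harlow and Vasquez, by classification seniority date (earlier first) (reversed rule for this group): Harlow (Apr 21, 1995) before Vasquez (Jul 25, 1996).
Order: Achebe, Mbeki, Obi, Takahashi, Ivanova, Ibarra, Tran, Harlow, Vasquez.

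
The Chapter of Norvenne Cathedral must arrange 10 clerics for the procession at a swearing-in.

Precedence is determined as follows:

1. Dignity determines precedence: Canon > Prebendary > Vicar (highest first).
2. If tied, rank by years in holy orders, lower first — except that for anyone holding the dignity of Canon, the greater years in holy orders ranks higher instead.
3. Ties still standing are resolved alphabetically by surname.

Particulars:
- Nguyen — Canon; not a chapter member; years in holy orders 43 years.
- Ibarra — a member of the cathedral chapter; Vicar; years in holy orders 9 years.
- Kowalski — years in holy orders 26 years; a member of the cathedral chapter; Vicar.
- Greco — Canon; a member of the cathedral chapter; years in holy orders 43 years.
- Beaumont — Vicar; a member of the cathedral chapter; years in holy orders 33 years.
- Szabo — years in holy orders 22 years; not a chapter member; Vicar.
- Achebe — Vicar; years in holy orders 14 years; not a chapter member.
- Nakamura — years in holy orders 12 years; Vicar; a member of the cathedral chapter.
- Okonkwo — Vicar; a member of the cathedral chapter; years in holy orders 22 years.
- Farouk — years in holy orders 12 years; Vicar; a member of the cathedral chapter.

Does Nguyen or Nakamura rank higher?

Nguyen

By dignity: Greco and Nguyen (Canon); then Ibarra, Farouk, Nakamura, Achebe, Okonkwo, Szabo, Kowalski and Beaumont (Vicar).
Greco and Nguyen both have years in holy orders 43 years, so the next rule applies.
Among Greco and Nguyen, alphabetically by surname: Greco before Nguyen.
Among Ibarra, Farouk, Nakamura, Achebe, Okonkwo, Szabo, Kowalski and Beaumont, by years in holy orders (lower first): Ibarra (9 years) before Farouk and Nakamura (12 years) before Achebe (14 years) before Okonkwo and Szabo (22 years) before Kowalski (26 years) before Beaumont (33 years).
Among Farouk and Nakamura, alphabetically by surname: Farouk before Nakamura.
Among Okonkwo and Szabo, alphabetically by surname: Okonkwo before Szabo.
So Nguyen takes precedence.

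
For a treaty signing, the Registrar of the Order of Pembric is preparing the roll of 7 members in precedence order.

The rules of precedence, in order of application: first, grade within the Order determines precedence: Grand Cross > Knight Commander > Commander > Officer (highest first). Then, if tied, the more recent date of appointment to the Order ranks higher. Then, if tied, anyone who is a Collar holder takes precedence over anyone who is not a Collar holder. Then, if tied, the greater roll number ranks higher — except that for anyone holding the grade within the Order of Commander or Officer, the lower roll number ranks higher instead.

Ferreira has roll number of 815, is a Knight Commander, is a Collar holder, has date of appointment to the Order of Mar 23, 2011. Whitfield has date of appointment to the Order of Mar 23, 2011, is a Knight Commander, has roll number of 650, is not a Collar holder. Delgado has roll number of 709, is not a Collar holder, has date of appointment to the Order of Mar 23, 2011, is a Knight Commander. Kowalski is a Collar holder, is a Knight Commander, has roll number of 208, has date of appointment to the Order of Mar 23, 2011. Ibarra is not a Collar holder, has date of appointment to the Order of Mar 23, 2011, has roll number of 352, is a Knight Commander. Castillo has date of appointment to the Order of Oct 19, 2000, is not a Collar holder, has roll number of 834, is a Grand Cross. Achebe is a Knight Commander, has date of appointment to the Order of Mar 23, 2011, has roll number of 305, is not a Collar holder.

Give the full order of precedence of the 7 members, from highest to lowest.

By grade within the Order: Castillo (Grand Cross); then Ferreira, Kowalski, Delgado, Whitfield, Ibarra and Achebe (Knight Commander).
Ferreira, Kowalski, Delgado, Whitfield, Ibarra and Achebe all have date of appointment to the Order Mar 23, 2011, so the next rule applies.
Among Ferreira, Kowalski, Delgado, Whitfield, Ibarra and Achebe, a Collar holder before not a Collar holder: Ferreira and Kowalski (a Collar holder) before Delgado, Whitfield, Ibarra and Achebe (not a Collar holder).
Among Ferreira and Kowalski, by roll number (higher first): Ferreira (815) before Kowalski (208).
Among Delgado, Whitfield, Ibarra and Achebe, by roll number (higher first): Delgado (709) before Whitfield (650) before Ibarra (352) before Achebe (305).
Full order: Castillo, Ferreira, Kowalski, Delgado, Whitfield, Ibarra, Achebe.

Castillo, Ferreira, Kowalski, Delgado, Whitfield, Ibarra, Achebe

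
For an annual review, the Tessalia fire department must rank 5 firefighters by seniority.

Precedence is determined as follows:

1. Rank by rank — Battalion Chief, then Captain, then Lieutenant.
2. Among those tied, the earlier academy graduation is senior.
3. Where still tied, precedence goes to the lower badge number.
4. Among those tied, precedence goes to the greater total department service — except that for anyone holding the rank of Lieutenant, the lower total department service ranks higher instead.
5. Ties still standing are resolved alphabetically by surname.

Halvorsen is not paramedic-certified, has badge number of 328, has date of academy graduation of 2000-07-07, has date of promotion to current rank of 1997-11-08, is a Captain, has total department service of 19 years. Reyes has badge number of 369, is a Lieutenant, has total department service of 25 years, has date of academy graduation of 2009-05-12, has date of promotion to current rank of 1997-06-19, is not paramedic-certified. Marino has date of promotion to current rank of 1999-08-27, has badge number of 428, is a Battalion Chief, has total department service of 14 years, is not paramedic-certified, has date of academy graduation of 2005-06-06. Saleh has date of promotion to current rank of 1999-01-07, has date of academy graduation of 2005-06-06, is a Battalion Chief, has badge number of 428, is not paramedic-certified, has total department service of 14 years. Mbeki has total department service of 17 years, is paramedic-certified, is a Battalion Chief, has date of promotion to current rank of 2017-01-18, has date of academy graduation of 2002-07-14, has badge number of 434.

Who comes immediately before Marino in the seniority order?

By rank: Mbeki, Marino and Saleh (Battalion Chief); then Halvorsen (Captain); then Reyes (Lieutenant).
Among Mbeki, Marino and Saleh, by date of academy graduation (earlier first): Mbeki (2002-07-14) before Marino and Saleh (2005-06-06).
Marino and Saleh both have badge number 428, so the next rule applies.
Marino and Saleh both have total department service 14 years, so the next rule applies.
Among Marino and Saleh, alphabetically by surname: Marino before Saleh.
Order: Mbeki, Marino, Saleh, Halvorsen, Reyes.

Mbeki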